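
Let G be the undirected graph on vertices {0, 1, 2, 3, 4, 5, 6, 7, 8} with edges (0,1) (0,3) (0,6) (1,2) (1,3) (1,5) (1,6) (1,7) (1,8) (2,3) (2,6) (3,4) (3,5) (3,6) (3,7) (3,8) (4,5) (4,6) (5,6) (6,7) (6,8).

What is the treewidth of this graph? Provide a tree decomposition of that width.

Each bag holds 4 vertices, so the decomposition has width 3, which upper-bounds the treewidth. Conversely, {0, 1, 3, 6} is a clique of size 4, and the vertices of any clique must share a bag in every tree decomposition; so some bag has ≥ 4 vertices and tw(G) ≥ 3. The upper and lower bounds meet at 3, so that is the treewidth.

Treewidth 3.
One optimal decomposition is:
Bags: B1 = {1, 2, 3, 6}  B2 = {1, 3, 6, 7}  B3 = {1, 3, 5, 6}  B4 = {0, 1, 3, 6}  B5 = {1, 3, 6, 8}  B6 = {3, 4, 5, 6}
Tree: B1–B2, B2–B3, B2–B4, B4–B5, B3–B6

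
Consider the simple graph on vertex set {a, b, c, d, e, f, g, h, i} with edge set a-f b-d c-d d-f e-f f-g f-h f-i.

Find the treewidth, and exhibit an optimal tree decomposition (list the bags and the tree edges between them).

The largest bag has 2 vertices, giving width 1; this decomposition certifies tw(G) ≤ 1. Since G has at least one edge (e.g. b–d), it is not an edgeless graph, so tw(G) ≥ 1. Hence tw(G) = 1 exactly.

Treewidth 1.
One optimal decomposition is:
Bags: B1 = {b, d}  B2 = {c, d}  B3 = {d, f}  B4 = {f, h}  B5 = {a, f}  B6 = {f, g}  B7 = {f, i}  B8 = {e, f}
Tree: B1–B2, B2–B3, B3–B4, B4–B5, B3–B6, B6–B7, B5–B8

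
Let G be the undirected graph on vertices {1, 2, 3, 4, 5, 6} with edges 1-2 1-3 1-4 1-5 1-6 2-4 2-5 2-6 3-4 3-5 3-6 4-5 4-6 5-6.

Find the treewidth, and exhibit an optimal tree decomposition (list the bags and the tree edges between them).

The largest bag has 5 vertices, giving width 4; this decomposition certifies tw(G) ≤ 4. On the other hand G contains the 5-clique {1, 2, 4, 5, 6}. A clique must lie in a single bag of any decomposition, so no decomposition can have width below 4. Hence tw(G) = 4 exactly.

Treewidth 4.
Bags: B1 = {1, 2, 4, 5, 6}  B2 = {1, 3, 4, 5, 6}
Tree: B1–B2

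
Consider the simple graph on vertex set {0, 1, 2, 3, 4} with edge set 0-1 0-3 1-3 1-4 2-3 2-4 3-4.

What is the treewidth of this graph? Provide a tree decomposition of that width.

Treewidth 2.
One such decomposition:
Bags: B1 = {0, 1, 3}  B2 = {1, 3, 4}  B3 = {2, 3, 4}
Tree: B1–B2, B2–B3

Each bag holds 3 vertices, so the decomposition has width 2, which upper-bounds the treewidth. Conversely, {0, 1, 3} is a clique of size 3, and the vertices of any clique must share a bag in every tree decomposition; so some bag has ≥ 3 vertices and tw(G) ≥ 2. The upper and lower bounds meet at 2, so that is the treewidth.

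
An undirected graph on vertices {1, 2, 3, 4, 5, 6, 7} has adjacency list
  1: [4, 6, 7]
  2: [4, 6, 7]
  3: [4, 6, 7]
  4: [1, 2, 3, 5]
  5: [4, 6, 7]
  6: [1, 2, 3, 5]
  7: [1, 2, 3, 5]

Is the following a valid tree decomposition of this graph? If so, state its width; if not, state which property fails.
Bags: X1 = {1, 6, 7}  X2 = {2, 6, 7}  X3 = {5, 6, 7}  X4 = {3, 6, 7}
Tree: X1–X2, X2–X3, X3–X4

No — vertex 4 appears in no bag.

A tree decomposition must satisfy three properties: every vertex lies in some bag; for every edge, both endpoints lie together in some bag; and for every vertex, the bags containing it form a connected subtree. Here vertex 4 appears in no bag, so the decomposition is invalid.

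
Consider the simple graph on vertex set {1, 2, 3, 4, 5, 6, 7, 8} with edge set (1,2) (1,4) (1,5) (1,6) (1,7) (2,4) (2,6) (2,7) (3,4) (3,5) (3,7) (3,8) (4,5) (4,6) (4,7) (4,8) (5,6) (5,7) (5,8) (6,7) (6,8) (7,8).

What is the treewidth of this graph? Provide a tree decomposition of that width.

Each bag holds 5 vertices, so the decomposition has width 4, which upper-bounds the treewidth. For the lower bound, the 5 vertices {1, 2, 4, 6, 7} are pairwise adjacent, and any tree decomposition puts a clique entirely inside one bag — forcing width ≥ 4. Hence tw(G) = 4 exactly.

Treewidth 4.
One such decomposition:
Bags: B1 = {1, 4, 5, 6, 7}  B2 = {4, 5, 6, 7, 8}  B3 = {3, 4, 5, 7, 8}  B4 = {1, 2, 4, 6, 7}
Tree: B1–B2, B2–B3, B1–B4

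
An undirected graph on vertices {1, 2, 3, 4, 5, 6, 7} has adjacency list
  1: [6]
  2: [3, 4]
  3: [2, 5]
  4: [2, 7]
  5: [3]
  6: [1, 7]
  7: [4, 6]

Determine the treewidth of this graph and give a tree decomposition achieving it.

Treewidth 1.
One optimal decomposition is:
Bags: B1 = {1, 6}  B2 = {6, 7}  B3 = {4, 7}  B4 = {2, 4}  B5 = {2, 3}  B6 = {3, 5}
Tree: B1–B2, B2–B3, B3–B4, B4–B5, B5–B6

Each bag holds 2 vertices, so the decomposition has width 1, which upper-bounds the treewidth. G has an edge, so its treewidth is at least 1. Combining the bounds, tw(G) = 1.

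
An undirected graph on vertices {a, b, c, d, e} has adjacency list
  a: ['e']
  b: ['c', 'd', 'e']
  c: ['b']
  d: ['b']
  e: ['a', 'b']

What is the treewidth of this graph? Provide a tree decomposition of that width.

Treewidth 1.
Bags: B1 = {b, d}  B2 = {b, c}  B3 = {b, e}  B4 = {a, e}
Tree: B1–B2, B2–B3, B3–B4

Each bag holds 2 vertices, so the decomposition has width 1, which upper-bounds the treewidth. G has an edge, so its treewidth is at least 1. Combining the bounds, tw(G) = 1.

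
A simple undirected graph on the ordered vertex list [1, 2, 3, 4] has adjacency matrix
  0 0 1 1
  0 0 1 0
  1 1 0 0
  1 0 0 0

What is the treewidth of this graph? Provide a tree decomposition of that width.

Each bag holds 2 vertices, so the decomposition has width 1, which upper-bounds the treewidth. G has an edge, so its treewidth is at least 1. The upper and lower bounds meet at 1, so that is the treewidth.

Treewidth 1.
Bags: B1 = {2, 3}  B2 = {1, 3}  B3 = {1, 4}
Tree: B1–B2, B2–B3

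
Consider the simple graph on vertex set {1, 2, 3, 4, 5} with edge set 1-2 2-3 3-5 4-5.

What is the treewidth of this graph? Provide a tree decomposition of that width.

The largest bag has 2 vertices, giving width 1; this decomposition certifies tw(G) ≤ 1. Since G has at least one edge (e.g. 4–5), it is not an edgeless graph, so tw(G) ≥ 1. Therefore the treewidth is 1.

Treewidth 1.
One such decomposition:
Bags: B1 = {4, 5}  B2 = {3, 5}  B3 = {2, 3}  B4 = {1, 2}
Tree: B1–B2, B2–B3, B3–B4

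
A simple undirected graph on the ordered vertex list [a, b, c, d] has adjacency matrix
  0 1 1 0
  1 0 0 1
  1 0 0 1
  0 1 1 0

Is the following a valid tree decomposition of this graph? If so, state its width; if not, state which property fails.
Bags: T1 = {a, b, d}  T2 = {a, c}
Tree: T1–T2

No — edge (d,c) lies in no bag.

A tree decomposition must satisfy three properties: every vertex lies in some bag; for every edge, both endpoints lie together in some bag; and for every vertex, the bags containing it form a connected subtree. Here edge (d,c) lies in no bag, so the decomposition is invalid.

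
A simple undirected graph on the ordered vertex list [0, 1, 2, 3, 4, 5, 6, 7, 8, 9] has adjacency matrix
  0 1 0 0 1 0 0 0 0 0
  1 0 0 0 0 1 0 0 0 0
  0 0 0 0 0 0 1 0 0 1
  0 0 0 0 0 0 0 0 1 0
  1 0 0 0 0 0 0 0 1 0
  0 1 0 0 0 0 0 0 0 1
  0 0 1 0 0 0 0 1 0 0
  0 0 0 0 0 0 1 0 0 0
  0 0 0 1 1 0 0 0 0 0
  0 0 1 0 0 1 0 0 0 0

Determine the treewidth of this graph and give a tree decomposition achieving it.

Each bag holds 2 vertices, so the decomposition has width 1, which upper-bounds the treewidth. Any graph with an edge has treewidth ≥ 1, and G has the edge 3–8. Combining the bounds, tw(G) = 1.

Treewidth 1.
One such decomposition:
Bags: B1 = {3, 8}  B2 = {4, 8}  B3 = {0, 4}  B4 = {0, 1}  B5 = {1, 5}  B6 = {5, 9}  B7 = {2, 9}  B8 = {2, 6}  B9 = {6, 7}
Tree: B1–B2, B2–B3, B3–B4, B4–B5, B5–B6, B6–B7, B7–B8, B8–B9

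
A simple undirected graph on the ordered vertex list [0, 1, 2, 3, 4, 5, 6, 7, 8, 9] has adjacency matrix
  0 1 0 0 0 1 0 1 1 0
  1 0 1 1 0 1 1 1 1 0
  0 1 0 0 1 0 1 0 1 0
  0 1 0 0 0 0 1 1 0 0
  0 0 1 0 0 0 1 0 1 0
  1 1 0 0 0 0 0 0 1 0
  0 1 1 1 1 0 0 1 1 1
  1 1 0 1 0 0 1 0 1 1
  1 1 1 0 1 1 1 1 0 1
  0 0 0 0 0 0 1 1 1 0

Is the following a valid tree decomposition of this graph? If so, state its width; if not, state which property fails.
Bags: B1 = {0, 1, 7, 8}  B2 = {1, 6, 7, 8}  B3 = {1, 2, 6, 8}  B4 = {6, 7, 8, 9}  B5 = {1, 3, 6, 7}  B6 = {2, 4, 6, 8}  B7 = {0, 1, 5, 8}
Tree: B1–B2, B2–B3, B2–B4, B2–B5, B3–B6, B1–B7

Vertex coverage: the bags together contain {0, 1, 2, 3, 4, 5, 6, 7, 8, 9}, the full vertex set. Edge coverage: each edge of G has both endpoints in at least one bag. Running intersection: for every vertex, the bags containing it form a connected subtree. All three properties hold, so this is a valid tree decomposition of width max|bag| − 1 = 3, and hence tw(G) ≤ 3.

Yes; width 3.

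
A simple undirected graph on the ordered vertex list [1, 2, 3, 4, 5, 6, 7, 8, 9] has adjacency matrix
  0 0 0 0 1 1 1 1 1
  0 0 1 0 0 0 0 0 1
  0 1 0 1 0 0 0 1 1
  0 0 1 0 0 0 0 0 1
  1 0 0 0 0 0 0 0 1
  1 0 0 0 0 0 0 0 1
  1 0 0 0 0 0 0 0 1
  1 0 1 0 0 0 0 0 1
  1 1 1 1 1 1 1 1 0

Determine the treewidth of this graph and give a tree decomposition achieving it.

Treewidth 2.
One such decomposition:
Bags: B1 = {1, 7, 9}  B2 = {1, 8, 9}  B3 = {1, 6, 9}  B4 = {1, 5, 9}  B5 = {3, 8, 9}  B6 = {3, 4, 9}  B7 = {2, 3, 9}
Tree: B1–B2, B2–B3, B3–B4, B2–B5, B5–B6, B6–B7

Each bag holds 3 vertices, so the decomposition has width 2, which upper-bounds the treewidth. For the lower bound, the 3 vertices {1, 8, 9} are pairwise adjacent, and any tree decomposition puts a clique entirely inside one bag — forcing width ≥ 2. Hence tw(G) = 2 exactly.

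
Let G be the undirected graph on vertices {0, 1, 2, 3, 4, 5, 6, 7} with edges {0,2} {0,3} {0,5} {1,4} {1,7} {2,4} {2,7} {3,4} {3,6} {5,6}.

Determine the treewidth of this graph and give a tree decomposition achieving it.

Treewidth 2.
Bags: B1 = {1, 2, 7}  B2 = {1, 2, 4}  B3 = {0, 2, 4}  B4 = {0, 3, 4}  B5 = {0, 3, 5}  B6 = {3, 5, 6}
Tree: B1–B2, B2–B3, B3–B4, B4–B5, B5–B6

Each bag holds 3 vertices, so the decomposition has width 2, which upper-bounds the treewidth. The edges 7–1–4–2–7 form a cycle, so G is not a tree and its treewidth is at least 2. Combining the bounds, tw(G) = 2.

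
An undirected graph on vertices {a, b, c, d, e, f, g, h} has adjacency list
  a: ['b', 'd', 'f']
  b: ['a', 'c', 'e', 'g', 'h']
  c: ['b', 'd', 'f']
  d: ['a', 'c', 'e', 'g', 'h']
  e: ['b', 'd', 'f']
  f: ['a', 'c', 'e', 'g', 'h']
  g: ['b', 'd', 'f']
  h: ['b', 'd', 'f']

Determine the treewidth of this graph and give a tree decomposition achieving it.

Treewidth 3.
One optimal decomposition is:
Bags: B1 = {b, d, f, h}  B2 = {b, d, e, f}  B3 = {b, c, d, f}  B4 = {b, d, f, g}  B5 = {a, b, d, f}
Tree: B1–B2, B2–B3, B3–B4, B4–B5

Each bag holds 4 vertices, so the decomposition has width 3, which upper-bounds the treewidth. For the lower bound: the 4 vertex sets {f,h}, {b,e}, {d}, {c} are disjoint, each induces a connected subgraph, and every pair is joined by at least one edge of G. Contracting each set to a single vertex therefore yields K_{4} as a minor, and since treewidth is minor-monotone, tw(G) ≥ tw(K_{4}) = 3. Combining the bounds, tw(G) = 3.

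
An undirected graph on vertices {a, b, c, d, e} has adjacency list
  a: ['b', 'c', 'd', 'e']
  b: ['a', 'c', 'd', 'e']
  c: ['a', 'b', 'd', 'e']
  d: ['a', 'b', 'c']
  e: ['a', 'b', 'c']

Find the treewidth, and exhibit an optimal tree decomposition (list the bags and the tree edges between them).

Every bag has size at most 4, so the width is 4 − 1 = 3 and tw(G) ≤ 3. On the other hand G contains the 4-clique {a, b, c, d}. A clique must lie in a single bag of any decomposition, so no decomposition can have width below 3. Hence tw(G) = 3 exactly.

Treewidth 3.
Bags: B1 = {a, b, c, d}  B2 = {a, b, c, e}
Tree: B1–B2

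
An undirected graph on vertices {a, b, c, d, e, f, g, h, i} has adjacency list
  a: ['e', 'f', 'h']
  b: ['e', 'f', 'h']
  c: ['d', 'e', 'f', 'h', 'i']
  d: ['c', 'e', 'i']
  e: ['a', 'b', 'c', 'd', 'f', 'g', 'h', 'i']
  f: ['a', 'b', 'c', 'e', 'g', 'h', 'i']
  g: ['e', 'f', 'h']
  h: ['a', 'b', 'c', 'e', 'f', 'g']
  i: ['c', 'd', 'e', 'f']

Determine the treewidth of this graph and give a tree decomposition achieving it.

Treewidth 3.
One such decomposition:
Bags: B1 = {c, e, f, h}  B2 = {c, e, f, i}  B3 = {b, e, f, h}  B4 = {e, f, g, h}  B5 = {c, d, e, i}  B6 = {a, e, f, h}
Tree: B1–B2, B1–B3, B3–B4, B2–B5, B1–B6

Every bag has size at most 4, so the width is 4 − 1 = 3 and tw(G) ≤ 3. On the other hand G contains the 4-clique {c, d, e, i}. A clique must lie in a single bag of any decomposition, so no decomposition can have width below 3. Combining the bounds, tw(G) = 3.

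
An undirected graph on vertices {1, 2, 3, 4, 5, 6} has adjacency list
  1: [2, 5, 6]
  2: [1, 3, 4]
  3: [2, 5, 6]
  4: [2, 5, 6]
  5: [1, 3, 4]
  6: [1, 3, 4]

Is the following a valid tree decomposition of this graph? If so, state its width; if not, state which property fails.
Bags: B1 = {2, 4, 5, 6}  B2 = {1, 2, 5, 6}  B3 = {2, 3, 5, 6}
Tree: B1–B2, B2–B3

Vertex coverage: the bags together contain {1, 2, 3, 4, 5, 6}, the full vertex set. Edge coverage: each edge of G has both endpoints in at least one bag. Running intersection: for every vertex, the bags containing it form a connected subtree. All three properties hold, so this is a valid tree decomposition of width max|bag| − 1 = 3, and hence tw(G) ≤ 3.

Yes; width 3.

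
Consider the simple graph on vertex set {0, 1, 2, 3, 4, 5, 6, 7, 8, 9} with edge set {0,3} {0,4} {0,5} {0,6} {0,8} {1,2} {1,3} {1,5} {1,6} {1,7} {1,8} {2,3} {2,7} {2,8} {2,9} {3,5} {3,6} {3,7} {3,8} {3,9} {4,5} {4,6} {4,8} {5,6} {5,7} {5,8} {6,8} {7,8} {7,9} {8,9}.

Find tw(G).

A width-4 tree decomposition is:
Bags: B1 = {1, 3, 5, 7, 8}  B2 = {1, 2, 3, 7, 8}  B3 = {1, 3, 5, 6, 8}  B4 = {2, 3, 7, 8, 9}  B5 = {0, 3, 5, 6, 8}  B6 = {0, 4, 5, 6, 8}
Tree: B1–B2, B1–B3, B2–B4, B3–B5, B5–B6
The largest bag has 5 vertices, giving width 4; this decomposition certifies tw(G) ≤ 4. Conversely, {0, 3, 5, 6, 8} is a clique of size 5, and the vertices of any clique must share a bag in every tree decomposition; so some bag has ≥ 5 vertices and tw(G) ≥ 4. Therefore the treewidth is 4.

4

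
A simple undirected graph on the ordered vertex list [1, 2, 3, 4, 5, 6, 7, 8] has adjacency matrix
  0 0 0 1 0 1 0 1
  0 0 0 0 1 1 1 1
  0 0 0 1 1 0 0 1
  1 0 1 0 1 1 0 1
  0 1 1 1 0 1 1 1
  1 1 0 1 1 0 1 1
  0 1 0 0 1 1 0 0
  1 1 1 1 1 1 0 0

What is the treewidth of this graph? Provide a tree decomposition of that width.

Treewidth 3.
One optimal decomposition is:
Bags: B1 = {2, 5, 6, 7}  B2 = {2, 5, 6, 8}  B3 = {4, 5, 6, 8}  B4 = {1, 4, 6, 8}  B5 = {3, 4, 5, 8}
Tree: B1–B2, B2–B3, B3–B4, B3–B5

Every bag has size at most 4, so the width is 4 − 1 = 3 and tw(G) ≤ 3. On the other hand G contains the 4-clique {1, 4, 6, 8}. A clique must lie in a single bag of any decomposition, so no decomposition can have width below 3. Therefore the treewidth is 3.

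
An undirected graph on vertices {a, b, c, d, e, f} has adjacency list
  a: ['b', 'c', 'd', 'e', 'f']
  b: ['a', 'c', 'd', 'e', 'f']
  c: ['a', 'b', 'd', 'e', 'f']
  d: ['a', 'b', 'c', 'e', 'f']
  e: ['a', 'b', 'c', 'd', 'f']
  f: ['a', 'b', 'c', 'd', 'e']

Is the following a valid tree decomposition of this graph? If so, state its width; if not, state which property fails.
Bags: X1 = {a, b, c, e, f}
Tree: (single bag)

A tree decomposition must satisfy three properties: every vertex lies in some bag; for every edge, both endpoints lie together in some bag; and for every vertex, the bags containing it form a connected subtree. Here vertex d appears in no bag, so the decomposition is invalid.

No — vertex d appears in no bag.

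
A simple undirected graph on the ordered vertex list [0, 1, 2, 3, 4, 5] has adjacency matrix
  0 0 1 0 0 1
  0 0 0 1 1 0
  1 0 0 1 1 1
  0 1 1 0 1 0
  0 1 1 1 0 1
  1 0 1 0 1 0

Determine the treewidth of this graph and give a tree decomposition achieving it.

Treewidth 2.
Bags: B1 = {2, 3, 4}  B2 = {2, 4, 5}  B3 = {0, 2, 5}  B4 = {1, 3, 4}
Tree: B1–B2, B2–B3, B1–B4

Each bag holds 3 vertices, so the decomposition has width 2, which upper-bounds the treewidth. On the other hand G contains the 3-clique {1, 3, 4}. A clique must lie in a single bag of any decomposition, so no decomposition can have width below 2. Hence tw(G) = 2 exactly.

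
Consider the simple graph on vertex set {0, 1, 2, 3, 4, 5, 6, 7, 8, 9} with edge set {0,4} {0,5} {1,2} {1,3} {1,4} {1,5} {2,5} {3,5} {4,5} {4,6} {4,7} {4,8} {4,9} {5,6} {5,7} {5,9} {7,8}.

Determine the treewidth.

A width-2 tree decomposition is:
Bags: B1 = {1, 4, 5}  B2 = {4, 5, 6}  B3 = {4, 5, 7}  B4 = {4, 7, 8}  B5 = {1, 3, 5}  B6 = {0, 4, 5}  B7 = {4, 5, 9}  B8 = {1, 2, 5}
Tree: B1–B2, B2–B3, B3–B4, B1–B5, B3–B6, B3–B7, B5–B8
Each bag holds 3 vertices, so the decomposition has width 2, which upper-bounds the treewidth. For the lower bound, the 3 vertices {4, 7, 8} are pairwise adjacent, and any tree decomposition puts a clique entirely inside one bag — forcing width ≥ 2. Therefore the treewidth is 2.

2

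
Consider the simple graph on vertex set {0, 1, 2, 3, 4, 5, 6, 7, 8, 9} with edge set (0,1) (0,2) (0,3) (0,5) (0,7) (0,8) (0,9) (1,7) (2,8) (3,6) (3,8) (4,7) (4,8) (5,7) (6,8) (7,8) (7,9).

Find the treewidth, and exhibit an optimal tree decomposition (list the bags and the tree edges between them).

Every bag has size at most 3, so the width is 3 − 1 = 2 and tw(G) ≤ 2. Conversely, {0, 2, 8} is a clique of size 3, and the vertices of any clique must share a bag in every tree decomposition; so some bag has ≥ 3 vertices and tw(G) ≥ 2. The upper and lower bounds meet at 2, so that is the treewidth.

Treewidth 2.
One such decomposition:
Bags: B1 = {0, 7, 8}  B2 = {0, 3, 8}  B3 = {3, 6, 8}  B4 = {0, 1, 7}  B5 = {4, 7, 8}  B6 = {0, 7, 9}  B7 = {0, 5, 7}  B8 = {0, 2, 8}
Tree: B1–B2, B2–B3, B1–B4, B1–B5, B1–B6, B6–B7, B2–B8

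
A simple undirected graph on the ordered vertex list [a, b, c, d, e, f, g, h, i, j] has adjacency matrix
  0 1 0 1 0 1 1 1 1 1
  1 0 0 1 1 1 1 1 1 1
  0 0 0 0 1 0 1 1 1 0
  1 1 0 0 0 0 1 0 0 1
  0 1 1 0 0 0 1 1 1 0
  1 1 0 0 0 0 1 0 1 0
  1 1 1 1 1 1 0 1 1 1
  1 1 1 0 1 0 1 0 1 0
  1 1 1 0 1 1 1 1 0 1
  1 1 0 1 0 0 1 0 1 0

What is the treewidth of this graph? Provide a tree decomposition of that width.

Treewidth 4.
Bags: B1 = {a, b, g, i, j}  B2 = {a, b, g, h, i}  B3 = {b, e, g, h, i}  B4 = {a, b, f, g, i}  B5 = {a, b, d, g, j}  B6 = {c, e, g, h, i}
Tree: B1–B2, B2–B3, B2–B4, B1–B5, B3–B6

Every bag has size at most 5, so the width is 5 − 1 = 4 and tw(G) ≤ 4. For the lower bound, the 5 vertices {c, e, g, h, i} are pairwise adjacent, and any tree decomposition puts a clique entirely inside one bag — forcing width ≥ 4. The upper and lower bounds meet at 4, so that is the treewidth.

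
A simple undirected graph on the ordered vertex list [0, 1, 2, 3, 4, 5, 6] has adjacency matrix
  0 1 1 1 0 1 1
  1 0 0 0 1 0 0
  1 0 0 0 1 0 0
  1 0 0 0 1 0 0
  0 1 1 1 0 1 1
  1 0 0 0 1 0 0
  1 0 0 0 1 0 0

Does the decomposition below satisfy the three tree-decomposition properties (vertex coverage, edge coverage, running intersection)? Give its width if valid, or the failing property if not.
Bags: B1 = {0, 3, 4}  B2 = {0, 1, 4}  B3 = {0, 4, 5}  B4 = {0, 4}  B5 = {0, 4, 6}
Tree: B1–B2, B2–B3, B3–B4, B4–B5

No — vertex 2 appears in no bag.

A tree decomposition must satisfy three properties: every vertex lies in some bag; for every edge, both endpoints lie together in some bag; and for every vertex, the bags containing it form a connected subtree. Here vertex 2 appears in no bag, so the decomposition is invalid.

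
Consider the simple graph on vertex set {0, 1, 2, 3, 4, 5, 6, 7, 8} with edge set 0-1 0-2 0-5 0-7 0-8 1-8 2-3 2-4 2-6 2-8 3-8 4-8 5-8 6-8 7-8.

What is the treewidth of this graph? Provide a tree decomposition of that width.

Each bag holds 3 vertices, so the decomposition has width 2, which upper-bounds the treewidth. Conversely, {0, 1, 8} is a clique of size 3, and the vertices of any clique must share a bag in every tree decomposition; so some bag has ≥ 3 vertices and tw(G) ≥ 2. Combining the bounds, tw(G) = 2.

Treewidth 2.
Bags: B1 = {0, 2, 8}  B2 = {2, 3, 8}  B3 = {0, 1, 8}  B4 = {0, 7, 8}  B5 = {2, 4, 8}  B6 = {0, 5, 8}  B7 = {2, 6, 8}
Tree: B1–B2, B1–B3, B1–B4, B2–B5, B3–B6, B5–B7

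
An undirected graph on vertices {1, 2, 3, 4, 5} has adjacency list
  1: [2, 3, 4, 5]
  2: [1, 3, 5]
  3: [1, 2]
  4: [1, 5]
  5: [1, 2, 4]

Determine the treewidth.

A width-2 tree decomposition is:
Bags: B1 = {1, 4, 5}  B2 = {1, 2, 5}  B3 = {1, 2, 3}
Tree: B1–B2, B2–B3
The largest bag has 3 vertices, giving width 2; this decomposition certifies tw(G) ≤ 2. Conversely, {1, 2, 3} is a clique of size 3, and the vertices of any clique must share a bag in every tree decomposition; so some bag has ≥ 3 vertices and tw(G) ≥ 2. Hence tw(G) = 2 exactly.

2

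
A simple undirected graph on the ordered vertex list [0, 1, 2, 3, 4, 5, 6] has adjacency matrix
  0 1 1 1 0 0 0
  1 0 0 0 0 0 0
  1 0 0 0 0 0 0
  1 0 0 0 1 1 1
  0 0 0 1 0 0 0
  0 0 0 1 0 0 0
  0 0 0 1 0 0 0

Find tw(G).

1

A width-1 tree decomposition is:
Bags: B1 = {0, 3}  B2 = {3, 4}  B3 = {0, 1}  B4 = {0, 2}  B5 = {3, 6}  B6 = {3, 5}
Tree: B1–B2, B1–B3, B3–B4, B1–B5, B2–B6
Every bag has size at most 2, so the width is 2 − 1 = 1 and tw(G) ≤ 1. G has an edge, so its treewidth is at least 1. Hence tw(G) = 1 exactly.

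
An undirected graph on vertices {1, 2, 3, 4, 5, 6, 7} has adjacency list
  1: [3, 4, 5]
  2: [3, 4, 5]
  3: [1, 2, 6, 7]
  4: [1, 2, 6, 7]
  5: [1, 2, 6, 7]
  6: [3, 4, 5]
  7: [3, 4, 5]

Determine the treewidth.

3

A width-3 tree decomposition is:
Bags: B1 = {3, 4, 5, 7}  B2 = {1, 3, 4, 5}  B3 = {2, 3, 4, 5}  B4 = {3, 4, 5, 6}
Tree: B1–B2, B2–B3, B3–B4
Every bag has size at most 4, so the width is 4 − 1 = 3 and tw(G) ≤ 3. For the lower bound: the 4 vertex sets {4,7}, {1,5}, {3}, {2} are disjoint, each induces a connected subgraph, and every pair is joined by at least one edge of G. Contracting each set to a single vertex therefore yields K_{4} as a minor, and since treewidth is minor-monotone, tw(G) ≥ tw(K_{4}) = 3. Therefore the treewidth is 3.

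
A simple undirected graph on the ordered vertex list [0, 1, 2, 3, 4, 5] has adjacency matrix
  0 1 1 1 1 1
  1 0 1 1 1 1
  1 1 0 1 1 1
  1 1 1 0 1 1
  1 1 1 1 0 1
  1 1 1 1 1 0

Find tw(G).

A width-5 tree decomposition is:
Bags: B1 = {0, 1, 2, 3, 4, 5}
Tree: (single bag)
A single bag containing all 6 vertices is trivially a valid decomposition of width 5. For the lower bound, the 6 vertices {0, 1, 2, 3, 4, 5} are pairwise adjacent, and any tree decomposition puts a clique entirely inside one bag — forcing width ≥ 5. Hence tw(G) = 5 exactly.

5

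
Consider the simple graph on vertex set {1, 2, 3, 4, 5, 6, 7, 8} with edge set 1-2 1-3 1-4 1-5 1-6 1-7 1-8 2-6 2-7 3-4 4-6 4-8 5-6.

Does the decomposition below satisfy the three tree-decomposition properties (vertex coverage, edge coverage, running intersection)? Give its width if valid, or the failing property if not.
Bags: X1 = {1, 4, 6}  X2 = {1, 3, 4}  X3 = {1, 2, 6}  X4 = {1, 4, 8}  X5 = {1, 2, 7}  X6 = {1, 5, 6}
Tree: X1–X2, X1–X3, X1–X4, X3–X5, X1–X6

Yes; width 2.

Checking the three conditions: (i) the bags cover all of {1, 2, 3, 4, 5, 6, 7, 8}; (ii) for each edge, some bag contains both endpoints; (iii) the bags containing any fixed vertex form a subtree. All hold, so the decomposition is valid with width 3 − 1 = 2.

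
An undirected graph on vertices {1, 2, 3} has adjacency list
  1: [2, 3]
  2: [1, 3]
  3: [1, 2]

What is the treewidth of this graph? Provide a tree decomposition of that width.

With just one bag of size 3, the width is 3 − 1 = 2, so tw(G) ≤ 2. On the other hand G contains the 3-clique {1, 2, 3}. A clique must lie in a single bag of any decomposition, so no decomposition can have width below 2. Combining the bounds, tw(G) = 2.

Treewidth 2.
One optimal decomposition is:
Bags: B1 = {1, 2, 3}
Tree: (single bag)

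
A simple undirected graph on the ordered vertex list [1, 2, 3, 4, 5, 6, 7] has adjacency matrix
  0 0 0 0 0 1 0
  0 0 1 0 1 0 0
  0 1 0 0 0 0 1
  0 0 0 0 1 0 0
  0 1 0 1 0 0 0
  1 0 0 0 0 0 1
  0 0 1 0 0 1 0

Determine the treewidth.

1

A width-1 tree decomposition is:
Bags: B1 = {4, 5}  B2 = {2, 5}  B3 = {2, 3}  B4 = {3, 7}  B5 = {6, 7}  B6 = {1, 6}
Tree: B1–B2, B2–B3, B3–B4, B4–B5, B5–B6
The largest bag has 2 vertices, giving width 1; this decomposition certifies tw(G) ≤ 1. Since G has at least one edge (e.g. 4–5), it is not an edgeless graph, so tw(G) ≥ 1. Combining the bounds, tw(G) = 1.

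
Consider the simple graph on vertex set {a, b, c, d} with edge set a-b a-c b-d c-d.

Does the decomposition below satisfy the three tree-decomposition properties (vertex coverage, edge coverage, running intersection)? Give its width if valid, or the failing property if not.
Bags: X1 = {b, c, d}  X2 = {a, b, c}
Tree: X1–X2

Vertex coverage: the bags together contain {a, b, c, d}, the full vertex set. Edge coverage: each edge of G has both endpoints in at least one bag. Running intersection: for every vertex, the bags containing it form a connected subtree. All three properties hold, so this is a valid tree decomposition of width max|bag| − 1 = 2, and hence tw(G) ≤ 2.

Yes; width 2.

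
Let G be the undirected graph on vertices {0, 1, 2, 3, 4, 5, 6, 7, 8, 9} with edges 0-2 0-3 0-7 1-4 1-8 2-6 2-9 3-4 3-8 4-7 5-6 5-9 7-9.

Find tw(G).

A width-2 tree decomposition is:
Bags: B1 = {1, 3, 8}  B2 = {1, 3, 4}  B3 = {0, 3, 4}  B4 = {0, 4, 7}  B5 = {0, 2, 7}  B6 = {2, 7, 9}  B7 = {2, 6, 9}  B8 = {5, 6, 9}
Tree: B1–B2, B2–B3, B3–B4, B4–B5, B5–B6, B6–B7, B7–B8
The largest bag has 3 vertices, giving width 2; this decomposition certifies tw(G) ≤ 2. The edges 8–1–4–3–8 form a cycle, so G is not a tree and its treewidth is at least 2. The upper and lower bounds meet at 2, so that is the treewidth.

2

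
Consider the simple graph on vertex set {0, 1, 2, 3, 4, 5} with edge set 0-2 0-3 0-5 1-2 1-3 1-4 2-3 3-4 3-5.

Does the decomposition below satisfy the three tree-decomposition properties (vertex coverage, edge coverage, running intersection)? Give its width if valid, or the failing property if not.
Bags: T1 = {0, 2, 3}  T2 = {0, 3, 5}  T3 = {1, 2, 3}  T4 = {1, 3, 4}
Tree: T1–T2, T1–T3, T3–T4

Checking the three conditions: (i) the bags cover all of {0, 1, 2, 3, 4, 5}; (ii) for each edge, some bag contains both endpoints; (iii) the bags containing any fixed vertex form a subtree. All hold, so the decomposition is valid with width 3 − 1 = 2.

Yes; width 2.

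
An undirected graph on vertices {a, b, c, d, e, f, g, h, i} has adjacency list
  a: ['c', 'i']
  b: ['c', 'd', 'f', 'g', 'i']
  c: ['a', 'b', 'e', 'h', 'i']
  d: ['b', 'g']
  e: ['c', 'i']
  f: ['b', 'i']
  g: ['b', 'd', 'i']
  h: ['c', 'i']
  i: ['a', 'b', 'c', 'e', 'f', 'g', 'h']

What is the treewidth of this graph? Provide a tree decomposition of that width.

Treewidth 2.
One such decomposition:
Bags: B1 = {b, c, i}  B2 = {c, h, i}  B3 = {c, e, i}  B4 = {a, c, i}  B5 = {b, f, i}  B6 = {b, g, i}  B7 = {b, d, g}
Tree: B1–B2, B1–B3, B3–B4, B1–B5, B1–B6, B6–B7

Every bag has size at most 3, so the width is 3 − 1 = 2 and tw(G) ≤ 2. For the lower bound, the 3 vertices {b, d, g} are pairwise adjacent, and any tree decomposition puts a clique entirely inside one bag — forcing width ≥ 2. Hence tw(G) = 2 exactly.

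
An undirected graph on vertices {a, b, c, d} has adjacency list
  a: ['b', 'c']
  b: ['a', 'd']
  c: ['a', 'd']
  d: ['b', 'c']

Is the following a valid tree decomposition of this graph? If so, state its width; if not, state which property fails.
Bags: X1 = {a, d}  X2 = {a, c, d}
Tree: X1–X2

No — vertex b appears in no bag.

A tree decomposition must satisfy three properties: every vertex lies in some bag; for every edge, both endpoints lie together in some bag; and for every vertex, the bags containing it form a connected subtree. Here vertex b appears in no bag, so the decomposition is invalid.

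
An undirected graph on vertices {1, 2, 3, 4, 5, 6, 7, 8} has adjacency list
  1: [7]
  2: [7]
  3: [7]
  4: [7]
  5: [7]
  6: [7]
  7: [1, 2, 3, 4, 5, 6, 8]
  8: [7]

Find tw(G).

1

A width-1 tree decomposition is:
Bags: B1 = {2, 7}  B2 = {6, 7}  B3 = {3, 7}  B4 = {7, 8}  B5 = {4, 7}  B6 = {1, 7}  B7 = {5, 7}
Tree: B1–B2, B2–B3, B2–B4, B1–B5, B3–B6, B3–B7
Every bag has size at most 2, so the width is 2 − 1 = 1 and tw(G) ≤ 1. Any graph with an edge has treewidth ≥ 1, and G has the edge 7–2. Combining the bounds, tw(G) = 1.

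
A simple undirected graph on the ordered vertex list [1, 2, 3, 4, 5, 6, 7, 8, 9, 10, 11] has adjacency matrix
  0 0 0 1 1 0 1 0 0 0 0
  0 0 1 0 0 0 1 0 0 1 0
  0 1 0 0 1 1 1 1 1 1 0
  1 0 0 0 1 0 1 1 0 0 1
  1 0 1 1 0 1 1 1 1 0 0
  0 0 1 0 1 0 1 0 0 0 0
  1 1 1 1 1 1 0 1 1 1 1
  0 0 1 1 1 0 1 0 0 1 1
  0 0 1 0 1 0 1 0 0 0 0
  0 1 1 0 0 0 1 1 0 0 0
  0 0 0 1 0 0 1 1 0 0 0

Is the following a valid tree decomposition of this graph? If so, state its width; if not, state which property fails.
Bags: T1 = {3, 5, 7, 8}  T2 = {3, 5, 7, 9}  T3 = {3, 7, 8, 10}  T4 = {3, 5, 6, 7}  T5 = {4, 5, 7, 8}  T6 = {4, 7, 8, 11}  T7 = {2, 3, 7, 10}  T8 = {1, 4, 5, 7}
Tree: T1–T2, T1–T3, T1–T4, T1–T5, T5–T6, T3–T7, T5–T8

Checking the three conditions: (i) the bags cover all of {1, 2, 3, 4, 5, 6, 7, 8, 9, 10, 11}; (ii) for each edge, some bag contains both endpoints; (iii) the bags containing any fixed vertex form a subtree. All hold, so the decomposition is valid with width 4 − 1 = 3.

Yes; width 3.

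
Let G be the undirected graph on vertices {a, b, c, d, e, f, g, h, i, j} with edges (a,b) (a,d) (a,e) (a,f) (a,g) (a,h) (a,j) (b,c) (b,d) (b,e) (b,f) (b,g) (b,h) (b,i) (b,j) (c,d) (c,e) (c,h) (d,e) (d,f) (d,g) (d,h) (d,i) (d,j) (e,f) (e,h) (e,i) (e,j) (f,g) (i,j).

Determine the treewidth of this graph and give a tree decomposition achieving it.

Treewidth 4.
Bags: B1 = {a, b, d, e, f}  B2 = {a, b, d, e, h}  B3 = {b, c, d, e, h}  B4 = {a, b, d, f, g}  B5 = {a, b, d, e, j}  B6 = {b, d, e, i, j}
Tree: B1–B2, B2–B3, B1–B4, B2–B5, B5–B6

Each bag holds 5 vertices, so the decomposition has width 4, which upper-bounds the treewidth. On the other hand G contains the 5-clique {a, b, d, f, g}. A clique must lie in a single bag of any decomposition, so no decomposition can have width below 4. Hence tw(G) = 4 exactly.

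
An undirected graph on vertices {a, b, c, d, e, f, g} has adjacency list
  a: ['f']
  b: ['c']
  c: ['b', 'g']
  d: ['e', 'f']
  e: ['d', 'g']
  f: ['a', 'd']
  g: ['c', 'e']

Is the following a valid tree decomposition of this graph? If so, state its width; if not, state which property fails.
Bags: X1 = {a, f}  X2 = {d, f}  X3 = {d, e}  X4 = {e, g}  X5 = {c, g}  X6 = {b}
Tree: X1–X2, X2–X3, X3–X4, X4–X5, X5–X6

A tree decomposition must satisfy three properties: every vertex lies in some bag; for every edge, both endpoints lie together in some bag; and for every vertex, the bags containing it form a connected subtree. Here edge (c,b) lies in no bag, so the decomposition is invalid.

No — edge (c,b) lies in no bag.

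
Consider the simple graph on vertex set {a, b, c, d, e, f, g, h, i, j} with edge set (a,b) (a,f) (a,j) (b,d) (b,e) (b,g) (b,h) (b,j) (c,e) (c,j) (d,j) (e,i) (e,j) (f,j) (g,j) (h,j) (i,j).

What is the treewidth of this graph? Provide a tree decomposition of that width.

The largest bag has 3 vertices, giving width 2; this decomposition certifies tw(G) ≤ 2. For the lower bound, the 3 vertices {c, e, j} are pairwise adjacent, and any tree decomposition puts a clique entirely inside one bag — forcing width ≥ 2. The upper and lower bounds meet at 2, so that is the treewidth.

Treewidth 2.
One optimal decomposition is:
Bags: B1 = {b, g, j}  B2 = {a, b, j}  B3 = {b, h, j}  B4 = {b, e, j}  B5 = {a, f, j}  B6 = {e, i, j}  B7 = {c, e, j}  B8 = {b, d, j}
Tree: B1–B2, B2–B3, B3–B4, B2–B5, B4–B6, B6–B7, B4–B8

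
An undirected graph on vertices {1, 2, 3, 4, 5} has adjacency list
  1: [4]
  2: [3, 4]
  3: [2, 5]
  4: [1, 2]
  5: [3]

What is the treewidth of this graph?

1

A width-1 tree decomposition is:
Bags: B1 = {3, 5}  B2 = {2, 3}  B3 = {2, 4}  B4 = {1, 4}
Tree: B1–B2, B2–B3, B3–B4
Each bag holds 2 vertices, so the decomposition has width 1, which upper-bounds the treewidth. Any graph with an edge has treewidth ≥ 1, and G has the edge 5–3. Combining the bounds, tw(G) = 1.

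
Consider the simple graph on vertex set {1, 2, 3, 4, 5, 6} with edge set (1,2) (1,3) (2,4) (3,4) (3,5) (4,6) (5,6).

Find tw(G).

A width-2 tree decomposition is:
Bags: B1 = {4, 5, 6}  B2 = {3, 4, 5}  B3 = {2, 3, 4}  B4 = {1, 2, 3}
Tree: B1–B2, B2–B3, B3–B4
Every bag has size at most 3, so the width is 3 − 1 = 2 and tw(G) ≤ 2. The edges 6–5–3–4–6 form a cycle, so G is not a tree and its treewidth is at least 2. Hence tw(G) = 2 exactly.

2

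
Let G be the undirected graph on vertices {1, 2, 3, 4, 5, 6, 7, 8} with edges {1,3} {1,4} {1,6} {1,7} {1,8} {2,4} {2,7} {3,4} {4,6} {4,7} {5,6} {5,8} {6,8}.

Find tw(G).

2

A width-2 tree decomposition is:
Bags: B1 = {1, 3, 4}  B2 = {1, 4, 6}  B3 = {1, 4, 7}  B4 = {1, 6, 8}  B5 = {5, 6, 8}  B6 = {2, 4, 7}
Tree: B1–B2, B2–B3, B2–B4, B4–B5, B3–B6
Each bag holds 3 vertices, so the decomposition has width 2, which upper-bounds the treewidth. For the lower bound, the 3 vertices {1, 6, 8} are pairwise adjacent, and any tree decomposition puts a clique entirely inside one bag — forcing width ≥ 2. Hence tw(G) = 2 exactly.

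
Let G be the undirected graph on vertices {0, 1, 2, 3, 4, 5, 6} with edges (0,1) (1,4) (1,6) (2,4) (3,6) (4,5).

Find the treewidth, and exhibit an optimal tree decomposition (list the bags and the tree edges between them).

Each bag holds 2 vertices, so the decomposition has width 1, which upper-bounds the treewidth. G has an edge, so its treewidth is at least 1. Combining the bounds, tw(G) = 1.

Treewidth 1.
Bags: B1 = {0, 1}  B2 = {1, 4}  B3 = {1, 6}  B4 = {2, 4}  B5 = {4, 5}  B6 = {3, 6}
Tree: B1–B2, B2–B3, B2–B4, B4–B5, B3–B6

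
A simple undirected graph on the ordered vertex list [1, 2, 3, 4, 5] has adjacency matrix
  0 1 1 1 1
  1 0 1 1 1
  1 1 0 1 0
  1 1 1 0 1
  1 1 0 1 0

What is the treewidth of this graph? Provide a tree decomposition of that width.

Treewidth 3.
Bags: B1 = {1, 2, 3, 4}  B2 = {1, 2, 4, 5}
Tree: B1–B2

Every bag has size at most 4, so the width is 4 − 1 = 3 and tw(G) ≤ 3. For the lower bound, the 4 vertices {1, 2, 3, 4} are pairwise adjacent, and any tree decomposition puts a clique entirely inside one bag — forcing width ≥ 3. Therefore the treewidth is 3.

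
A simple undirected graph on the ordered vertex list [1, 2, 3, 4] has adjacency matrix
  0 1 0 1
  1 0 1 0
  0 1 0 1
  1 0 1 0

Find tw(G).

A width-2 tree decomposition is:
Bags: B1 = {1, 2, 4}  B2 = {2, 3, 4}
Tree: B1–B2
Each bag holds 3 vertices, so the decomposition has width 2, which upper-bounds the treewidth. Since 4–1–2–3–4 is a cycle in G, G is not acyclic. Forests are exactly the graphs of treewidth ≤ 1, so tw(G) ≥ 2. The upper and lower bounds meet at 2, so that is the treewidth.

2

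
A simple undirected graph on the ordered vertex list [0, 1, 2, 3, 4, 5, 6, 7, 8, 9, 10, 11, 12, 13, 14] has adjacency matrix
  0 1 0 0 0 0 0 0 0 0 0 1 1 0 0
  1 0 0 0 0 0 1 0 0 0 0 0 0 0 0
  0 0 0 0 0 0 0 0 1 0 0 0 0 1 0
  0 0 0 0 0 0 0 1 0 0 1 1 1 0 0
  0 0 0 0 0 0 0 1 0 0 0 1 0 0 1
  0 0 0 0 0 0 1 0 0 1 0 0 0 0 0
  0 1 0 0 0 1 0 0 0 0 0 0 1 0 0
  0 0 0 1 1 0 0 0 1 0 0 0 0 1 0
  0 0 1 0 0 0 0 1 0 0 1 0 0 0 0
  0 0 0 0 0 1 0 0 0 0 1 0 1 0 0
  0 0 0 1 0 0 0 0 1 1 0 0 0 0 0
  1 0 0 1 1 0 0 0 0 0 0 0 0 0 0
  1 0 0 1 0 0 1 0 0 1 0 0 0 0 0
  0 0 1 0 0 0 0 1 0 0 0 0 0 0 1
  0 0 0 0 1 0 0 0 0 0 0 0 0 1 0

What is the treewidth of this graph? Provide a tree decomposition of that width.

Treewidth 3.
One optimal decomposition is:
Bags: B1 = {2, 8, 13, 14}  B2 = {7, 8, 13, 14}  B3 = {4, 7, 8, 14}  B4 = {4, 7, 8, 10}  B5 = {3, 4, 7, 10}  B6 = {3, 4, 10, 11}  B7 = {3, 9, 10, 11}  B8 = {3, 9, 11, 12}  B9 = {0, 9, 11, 12}  B10 = {0, 5, 9, 12}  B11 = {0, 5, 6, 12}  B12 = {0, 1, 5, 6}
Tree: B1–B2, B2–B3, B3–B4, B4–B5, B5–B6, B6–B7, B7–B8, B8–B9, B9–B10, B10–B11, B11–B12

Each bag holds 4 vertices, so the decomposition has width 3, which upper-bounds the treewidth. For the lower bound: the 4 vertex sets {2,13,14}, {8}, {7}, {3,4,10,11} are disjoint, each induces a connected subgraph, and every pair is joined by at least one edge of G. Contracting each set to a single vertex therefore yields K_{4} as a minor, and since treewidth is minor-monotone, tw(G) ≥ tw(K_{4}) = 3. Hence tw(G) = 3 exactly.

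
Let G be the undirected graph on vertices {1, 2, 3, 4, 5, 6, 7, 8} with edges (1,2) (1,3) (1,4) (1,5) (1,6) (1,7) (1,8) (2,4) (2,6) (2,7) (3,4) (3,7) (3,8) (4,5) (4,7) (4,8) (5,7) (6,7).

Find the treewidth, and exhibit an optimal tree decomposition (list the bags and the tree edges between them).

The largest bag has 4 vertices, giving width 3; this decomposition certifies tw(G) ≤ 3. On the other hand G contains the 4-clique {1, 3, 4, 8}. A clique must lie in a single bag of any decomposition, so no decomposition can have width below 3. Therefore the treewidth is 3.

Treewidth 3.
One optimal decomposition is:
Bags: B1 = {1, 2, 4, 7}  B2 = {1, 2, 6, 7}  B3 = {1, 3, 4, 7}  B4 = {1, 4, 5, 7}  B5 = {1, 3, 4, 8}
Tree: B1–B2, B1–B3, B3–B4, B3–B5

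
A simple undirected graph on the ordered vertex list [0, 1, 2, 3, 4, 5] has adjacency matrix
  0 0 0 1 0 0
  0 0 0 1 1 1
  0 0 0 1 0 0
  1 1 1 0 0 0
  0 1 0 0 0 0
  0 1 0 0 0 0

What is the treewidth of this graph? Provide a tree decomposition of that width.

Treewidth 1.
One optimal decomposition is:
Bags: B1 = {1, 3}  B2 = {0, 3}  B3 = {2, 3}  B4 = {1, 4}  B5 = {1, 5}
Tree: B1–B2, B2–B3, B1–B4, B4–B5

Each bag holds 2 vertices, so the decomposition has width 1, which upper-bounds the treewidth. G has an edge, so its treewidth is at least 1. Combining the bounds, tw(G) = 1.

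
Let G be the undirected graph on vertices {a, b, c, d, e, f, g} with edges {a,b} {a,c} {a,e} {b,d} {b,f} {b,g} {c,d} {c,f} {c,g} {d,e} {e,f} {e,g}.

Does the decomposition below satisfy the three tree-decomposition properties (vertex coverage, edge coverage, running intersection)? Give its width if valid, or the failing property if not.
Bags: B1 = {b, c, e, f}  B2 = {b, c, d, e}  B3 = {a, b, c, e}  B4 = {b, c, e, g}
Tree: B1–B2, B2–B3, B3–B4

Yes; width 3.

Checking the three conditions: (i) the bags cover all of {a, b, c, d, e, f, g}; (ii) for each edge, some bag contains both endpoints; (iii) the bags containing any fixed vertex form a subtree. All hold, so the decomposition is valid with width 4 − 1 = 3.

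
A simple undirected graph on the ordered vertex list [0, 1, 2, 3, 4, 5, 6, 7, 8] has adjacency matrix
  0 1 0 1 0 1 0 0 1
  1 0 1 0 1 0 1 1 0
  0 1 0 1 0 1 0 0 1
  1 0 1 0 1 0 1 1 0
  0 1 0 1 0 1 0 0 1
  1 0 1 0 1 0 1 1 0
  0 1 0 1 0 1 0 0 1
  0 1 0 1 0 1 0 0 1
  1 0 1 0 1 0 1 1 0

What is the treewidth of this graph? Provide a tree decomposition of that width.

Each bag holds 5 vertices, so the decomposition has width 4, which upper-bounds the treewidth. For the lower bound: the 5 vertex sets {2,8}, {5,7}, {3,6}, {1}, {4} are disjoint, each induces a connected subgraph, and every pair is joined by at least one edge of G. Contracting each set to a single vertex therefore yields K_{5} as a minor, and since treewidth is minor-monotone, tw(G) ≥ tw(K_{5}) = 4. Hence tw(G) = 4 exactly.

Treewidth 4.
One such decomposition:
Bags: B1 = {1, 2, 3, 5, 8}  B2 = {1, 3, 5, 7, 8}  B3 = {1, 3, 5, 6, 8}  B4 = {1, 3, 4, 5, 8}  B5 = {0, 1, 3, 5, 8}
Tree: B1–B2, B2–B3, B3–B4, B4–B5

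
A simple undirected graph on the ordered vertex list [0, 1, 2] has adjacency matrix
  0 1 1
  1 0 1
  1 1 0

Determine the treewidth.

A width-2 tree decomposition is:
Bags: B1 = {0, 1, 2}
Tree: (single bag)
A single bag containing all 3 vertices is trivially a valid decomposition of width 2. On the other hand G contains the 3-clique {0, 1, 2}. A clique must lie in a single bag of any decomposition, so no decomposition can have width below 2. Hence tw(G) = 2 exactly.

2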